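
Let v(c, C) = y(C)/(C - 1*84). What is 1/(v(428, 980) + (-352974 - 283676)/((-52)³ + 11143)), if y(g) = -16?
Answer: 207144/1014941 ≈ 0.20409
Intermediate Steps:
v(c, C) = -16/(-84 + C) (v(c, C) = -16/(C - 1*84) = -16/(C - 84) = -16/(-84 + C))
1/(v(428, 980) + (-352974 - 283676)/((-52)³ + 11143)) = 1/(-16/(-84 + 980) + (-352974 - 283676)/((-52)³ + 11143)) = 1/(-16/896 - 636650/(-140608 + 11143)) = 1/(-16*1/896 - 636650/(-129465)) = 1/(-1/56 - 636650*(-1/129465)) = 1/(-1/56 + 18190/3699) = 1/(1014941/207144) = 207144/1014941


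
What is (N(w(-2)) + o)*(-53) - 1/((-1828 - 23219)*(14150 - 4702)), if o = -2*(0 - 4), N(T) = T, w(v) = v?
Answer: -75252809807/236644056 ≈ -318.00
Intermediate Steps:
o = 8 (o = -2*(-4) = 8)
(N(w(-2)) + o)*(-53) - 1/((-1828 - 23219)*(14150 - 4702)) = (-2 + 8)*(-53) - 1/((-1828 - 23219)*(14150 - 4702)) = 6*(-53) - 1/((-25047*9448)) = -318 - 1/(-236644056) = -318 - 1*(-1/236644056) = -318 + 1/236644056 = -75252809807/236644056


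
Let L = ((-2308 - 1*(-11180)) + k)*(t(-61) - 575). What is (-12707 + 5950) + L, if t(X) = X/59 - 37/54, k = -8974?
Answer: 27648292/531 ≈ 52068.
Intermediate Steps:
t(X) = -37/54 + X/59 (t(X) = X*(1/59) - 37*1/54 = X/59 - 37/54 = -37/54 + X/59)
L = 31236259/531 (L = ((-2308 - 1*(-11180)) - 8974)*((-37/54 + (1/59)*(-61)) - 575) = ((-2308 + 11180) - 8974)*((-37/54 - 61/59) - 575) = (8872 - 8974)*(-5477/3186 - 575) = -102*(-1837427/3186) = 31236259/531 ≈ 58825.)
(-12707 + 5950) + L = (-12707 + 5950) + 31236259/531 = -6757 + 31236259/531 = 27648292/531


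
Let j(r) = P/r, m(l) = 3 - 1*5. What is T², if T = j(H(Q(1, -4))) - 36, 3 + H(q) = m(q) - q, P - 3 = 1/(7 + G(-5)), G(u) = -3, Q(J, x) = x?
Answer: 24649/16 ≈ 1540.6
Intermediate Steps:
m(l) = -2 (m(l) = 3 - 5 = -2)
P = 13/4 (P = 3 + 1/(7 - 3) = 3 + 1/4 = 3 + ¼ = 13/4 ≈ 3.2500)
H(q) = -5 - q (H(q) = -3 + (-2 - q) = -5 - q)
j(r) = 13/(4*r)
T = -157/4 (T = 13/(4*(-5 - 1*(-4))) - 36 = 13/(4*(-5 + 4)) - 36 = (13/4)/(-1) - 36 = (13/4)*(-1) - 36 = -13/4 - 36 = -157/4 ≈ -39.250)
T² = (-157/4)² = 24649/16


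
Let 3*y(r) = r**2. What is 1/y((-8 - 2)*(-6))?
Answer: 1/1200 ≈ 0.00083333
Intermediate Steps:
y(r) = r**2/3
1/y((-8 - 2)*(-6)) = 1/(((-8 - 2)*(-6))**2/3) = 1/((-10*(-6))**2/3) = 1/((1/3)*60**2) = 1/((1/3)*3600) = 1/1200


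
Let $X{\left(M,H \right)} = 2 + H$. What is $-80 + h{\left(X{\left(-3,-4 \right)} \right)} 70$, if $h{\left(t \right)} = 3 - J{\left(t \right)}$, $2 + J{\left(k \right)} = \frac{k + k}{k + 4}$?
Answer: $410$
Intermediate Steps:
$J{\left(k \right)} = -2 + \frac{2 k}{4 + k}$ ($J{\left(k \right)} = -2 + \frac{k + k}{k + 4} = -2 + \frac{2 k}{4 + k}$)
$h{\left(t \right)} = 3 + \frac{8}{4 + t}$ ($h{\left(t \right)} = 3 - - \frac{8}{4 + t} = 3 + \frac{8}{4 + t}$)
$-80 + h{\left(X{\left(-3,-4 \right)} \right)} 70 = -80 + \frac{20 + 3 \left(2 - 4\right)}{4 + \left(2 - 4\right)} 70 = -80 + \frac{20 + 3 \left(-2\right)}{4 - 2} \cdot 70 = -80 + \frac{20 - 6}{2} \cdot 70 = -80 + \frac{1}{2} \cdot 14 \cdot 70 = -80 + 7 \cdot 70 = -80 + 490 = 410$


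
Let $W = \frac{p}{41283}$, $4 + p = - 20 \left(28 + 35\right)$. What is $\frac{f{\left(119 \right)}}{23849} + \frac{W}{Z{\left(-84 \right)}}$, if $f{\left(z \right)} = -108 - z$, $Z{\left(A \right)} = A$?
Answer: $- \frac{27037111}{2953674801} \approx -0.0091537$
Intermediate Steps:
$p = -1264$ ($p = -4 - 20 \left(28 + 35\right) = -4 - 1260 = -1264$)
$W = - \frac{1264}{41283} \approx -0.030618$
$\frac{f{\left(119 \right)}}{23849} + \frac{W}{Z{\left(-84 \right)}} = \frac{-108 - 119}{23849} - \frac{1264}{41283 \left(-84\right)} = \left(-108 - 119\right) \frac{1}{23849} - - \frac{316}{866943} = \left(-227\right) \frac{1}{23849} + \frac{316}{866943} = - \frac{227}{23849} + \frac{316}{866943} = - \frac{27037111}{2953674801}$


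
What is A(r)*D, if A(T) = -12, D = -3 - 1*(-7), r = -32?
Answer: -48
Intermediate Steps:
D = 4 (D = -3 + 7 = 4)
A(r)*D = -12*4 = -48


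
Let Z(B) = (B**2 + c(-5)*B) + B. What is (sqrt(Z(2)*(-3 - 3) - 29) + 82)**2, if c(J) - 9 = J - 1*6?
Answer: (82 + I*sqrt(41))**2 ≈ 6683.0 + 1050.1*I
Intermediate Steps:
c(J) = 3 + J (c(J) = 9 + (J - 1*6) = 9 + (J - 6) = 9 + (-6 + J) = 3 + J)
Z(B) = B**2 - B (Z(B) = (B**2 + (3 - 5)*B) + B = (B**2 - 2*B) + B = B**2 - B)
(sqrt(Z(2)*(-3 - 3) - 29) + 82)**2 = (sqrt((2*(-1 + 2))*(-3 - 3) - 29) + 82)**2 = (sqrt((2*1)*(-6) - 29) + 82)**2 = (sqrt(2*(-6) - 29) + 82)**2 = (sqrt(-12 - 29) + 82)**2 = (sqrt(-41) + 82)**2 = (I*sqrt(41) + 82)**2 = (82 + I*sqrt(41))**2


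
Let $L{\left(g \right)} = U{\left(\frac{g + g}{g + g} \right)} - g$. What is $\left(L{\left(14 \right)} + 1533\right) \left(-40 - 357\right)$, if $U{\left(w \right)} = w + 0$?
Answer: $-603440$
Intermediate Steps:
$U{\left(w \right)} = w$
$L{\left(g \right)} = 1 - g$ ($L{\left(g \right)} = \frac{g + g}{g + g} - g = \frac{2 g}{2 g} - g = 2 g \frac{1}{2 g} - g = 1 - g$)
$\left(L{\left(14 \right)} + 1533\right) \left(-40 - 357\right) = \left(\left(1 - 14\right) + 1533\right) \left(-40 - 357\right) = \left(\left(1 - 14\right) + 1533\right) \left(-397\right) = \left(-13 + 1533\right) \left(-397\right) = 1520 \left(-397\right) = -603440$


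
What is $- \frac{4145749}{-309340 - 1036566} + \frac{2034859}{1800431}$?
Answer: $\frac{10202863955073}{2423210885486} \approx 4.2105$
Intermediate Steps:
$- \frac{4145749}{-309340 - 1036566} + \frac{2034859}{1800431} = - \frac{4145749}{-309340 - 1036566} + 2034859 \cdot \frac{1}{1800431} = - \frac{4145749}{-1345906} + \frac{2034859}{1800431} = \left(-4145749\right) \left(- \frac{1}{1345906}\right) + \frac{2034859}{1800431} = \frac{4145749}{1345906} + \frac{2034859}{1800431} = \frac{10202863955073}{2423210885486}$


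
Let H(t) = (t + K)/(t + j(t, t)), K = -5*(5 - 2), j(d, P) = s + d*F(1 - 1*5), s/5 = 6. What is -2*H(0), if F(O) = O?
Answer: 1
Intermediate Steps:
s = 30 (s = 5*6 = 30)
j(d, P) = 30 - 4*d (j(d, P) = 30 + d*(1 - 1*5) = 30 + d*(1 - 5) = 30 + d*(-4) = 30 - 4*d)
K = -15 (K = -5*3 = -15)
H(t) = (-15 + t)/(30 - 3*t) (H(t) = (t - 15)/(t + (30 - 4*t)) = (-15 + t)/(30 - 3*t))
-2*H(0) = -2*(-15 + 0)/(3*(10 - 1*0)) = -2*(-15)/(3*(10 + 0)) = -2*(-15)/(3*10) = -2*(-1/2) = 1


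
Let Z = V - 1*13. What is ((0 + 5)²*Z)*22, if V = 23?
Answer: 5500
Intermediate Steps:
Z = 10 (Z = 23 - 1*13 = 23 - 13 = 10)
((0 + 5)²*Z)*22 = ((0 + 5)²*10)*22 = (5²*10)*22 = (25*10)*22 = 250*22 = 5500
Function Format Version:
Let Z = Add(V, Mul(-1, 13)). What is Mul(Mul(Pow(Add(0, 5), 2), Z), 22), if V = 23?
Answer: 5500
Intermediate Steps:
Z = 10 (Z = Add(23, Mul(-1, 13)) = Add(23, -13) = 10)
Mul(Mul(Pow(Add(0, 5), 2), Z), 22) = Mul(Mul(Pow(Add(0, 5), 2), 10), 22) = Mul(Mul(Pow(5, 2), 10), 22) = Mul(Mul(25, 10), 22) = Mul(250, 22) = 5500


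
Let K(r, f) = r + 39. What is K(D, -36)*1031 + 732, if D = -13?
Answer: 27538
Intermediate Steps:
K(r, f) = 39 + r
K(D, -36)*1031 + 732 = (39 - 13)*1031 + 732 = 26*1031 + 732 = 26806 + 732 = 27538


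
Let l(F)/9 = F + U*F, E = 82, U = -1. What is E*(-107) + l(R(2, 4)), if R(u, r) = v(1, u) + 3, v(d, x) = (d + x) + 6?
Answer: -8774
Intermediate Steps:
v(d, x) = 6 + d + x
R(u, r) = 10 + u (R(u, r) = (6 + 1 + u) + 3 = (7 + u) + 3 = 10 + u)
l(F) = 0 (l(F) = 9*(F - F) = 9*0 = 0)
E*(-107) + l(R(2, 4)) = 82*(-107) + 0 = -8774 + 0 = -8774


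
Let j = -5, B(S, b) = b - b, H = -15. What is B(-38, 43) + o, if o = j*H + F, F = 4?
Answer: 79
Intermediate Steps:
B(S, b) = 0
o = 79 (o = -5*(-15) + 4 = 75 + 4 = 79)
B(-38, 43) + o = 0 + 79 = 79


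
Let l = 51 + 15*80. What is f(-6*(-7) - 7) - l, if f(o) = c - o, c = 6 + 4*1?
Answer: -1276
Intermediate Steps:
c = 10 (c = 6 + 4 = 10)
f(o) = 10 - o
l = 1251 (l = 51 + 1200 = 1251)
f(-6*(-7) - 7) - l = (10 - (-6*(-7) - 7)) - 1*1251 = (10 - (42 - 7)) - 1251 = (10 - 1*35) - 1251 = (10 - 35) - 1251 = -25 - 1251 = -1276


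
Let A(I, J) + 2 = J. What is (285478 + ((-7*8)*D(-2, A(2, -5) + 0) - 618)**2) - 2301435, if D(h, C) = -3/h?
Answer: -1523153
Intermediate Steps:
A(I, J) = -2 + J
(285478 + ((-7*8)*D(-2, A(2, -5) + 0) - 618)**2) - 2301435 = (285478 + ((-7*8)*(-3/(-2)) - 618)**2) - 2301435 = (285478 + (-(-168)*(-1)/2 - 618)**2) - 2301435 = (285478 + (-56*3/2 - 618)**2) - 2301435 = (285478 + (-84 - 618)**2) - 2301435 = (285478 + (-702)**2) - 2301435 = (285478 + 492804) - 2301435 = 778282 - 2301435 = -1523153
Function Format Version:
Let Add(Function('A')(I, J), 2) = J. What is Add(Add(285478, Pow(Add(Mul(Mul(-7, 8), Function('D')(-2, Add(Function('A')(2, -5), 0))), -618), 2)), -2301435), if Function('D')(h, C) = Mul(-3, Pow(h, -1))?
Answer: -1523153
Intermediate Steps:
Function('A')(I, J) = Add(-2, J)
Add(Add(285478, Pow(Add(Mul(Mul(-7, 8), Function('D')(-2, Add(Function('A')(2, -5), 0))), -618), 2)), -2301435) = Add(Add(285478, Pow(Add(Mul(Mul(-7, 8), Mul(-3, Pow(-2, -1))), -618), 2)), -2301435) = Add(Add(285478, Pow(Add(Mul(-56, Mul(-3, Rational(-1, 2))), -618), 2)), -2301435) = Add(Add(285478, Pow(Add(Mul(-56, Rational(3, 2)), -618), 2)), -2301435) = Add(Add(285478, Pow(Add(-84, -618), 2)), -2301435) = Add(Add(285478, Pow(-702, 2)), -2301435) = Add(Add(285478, 492804), -2301435) = Add(778282, -2301435) = -1523153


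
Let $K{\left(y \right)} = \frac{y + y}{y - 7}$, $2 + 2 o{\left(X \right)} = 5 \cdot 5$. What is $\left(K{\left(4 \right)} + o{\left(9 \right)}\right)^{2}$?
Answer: $\frac{2809}{36} \approx 78.028$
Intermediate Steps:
$o{\left(X \right)} = \frac{23}{2}$ ($o{\left(X \right)} = -1 + \frac{5 \cdot 5}{2} = -1 + \frac{1}{2} \cdot 25 = -1 + \frac{25}{2} = \frac{23}{2}$)
$K{\left(y \right)} = \frac{2 y}{-7 + y}$
$\left(K{\left(4 \right)} + o{\left(9 \right)}\right)^{2} = \left(2 \cdot 4 \frac{1}{-7 + 4} + \frac{23}{2}\right)^{2} = \left(2 \cdot 4 \frac{1}{-3} + \frac{23}{2}\right)^{2} = \left(2 \cdot 4 \left(- \frac{1}{3}\right) + \frac{23}{2}\right)^{2} = \left(- \frac{8}{3} + \frac{23}{2}\right)^{2} = \left(\frac{53}{6}\right)^{2} = \frac{2809}{36}$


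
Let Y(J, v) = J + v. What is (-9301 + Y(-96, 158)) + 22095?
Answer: 12856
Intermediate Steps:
(-9301 + Y(-96, 158)) + 22095 = (-9301 + (-96 + 158)) + 22095 = (-9301 + 62) + 22095 = -9239 + 22095 = 12856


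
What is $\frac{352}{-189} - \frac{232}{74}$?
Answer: $- \frac{34948}{6993} \approx -4.9976$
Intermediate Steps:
$\frac{352}{-189} - \frac{232}{74} = 352 \left(- \frac{1}{189}\right) - \frac{116}{37} = - \frac{352}{189} - \frac{116}{37} = - \frac{34948}{6993}$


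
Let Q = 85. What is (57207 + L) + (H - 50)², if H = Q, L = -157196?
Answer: -98764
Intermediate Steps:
H = 85
(57207 + L) + (H - 50)² = (57207 - 157196) + (85 - 50)² = -99989 + 35² = -99989 + 1225 = -98764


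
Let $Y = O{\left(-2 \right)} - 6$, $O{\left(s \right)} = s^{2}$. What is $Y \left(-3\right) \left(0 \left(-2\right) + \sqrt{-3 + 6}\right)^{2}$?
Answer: $18$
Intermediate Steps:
$Y = -2$ ($Y = \left(-2\right)^{2} - 6 = 4 - 6 = -2$)
$Y \left(-3\right) \left(0 \left(-2\right) + \sqrt{-3 + 6}\right)^{2} = \left(-2\right) \left(-3\right) \left(0 \left(-2\right) + \sqrt{-3 + 6}\right)^{2} = 6 \left(0 + \sqrt{3}\right)^{2} = 6 \left(\sqrt{3}\right)^{2} = 6 \cdot 3 = 18$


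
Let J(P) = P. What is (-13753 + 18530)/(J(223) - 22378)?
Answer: -4777/22155 ≈ -0.21562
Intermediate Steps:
(-13753 + 18530)/(J(223) - 22378) = (-13753 + 18530)/(223 - 22378) = 4777/(-22155) = 4777*(-1/22155) = -4777/22155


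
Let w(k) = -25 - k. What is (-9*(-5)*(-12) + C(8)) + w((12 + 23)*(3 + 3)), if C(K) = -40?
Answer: -815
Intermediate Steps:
(-9*(-5)*(-12) + C(8)) + w((12 + 23)*(3 + 3)) = (-9*(-5)*(-12) - 40) + (-25 - (12 + 23)*(3 + 3)) = (45*(-12) - 40) + (-25 - 35*6) = (-540 - 40) + (-25 - 1*210) = -580 + (-25 - 210) = -580 - 235 = -815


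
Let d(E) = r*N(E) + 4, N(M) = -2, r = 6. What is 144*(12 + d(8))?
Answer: 576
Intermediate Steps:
d(E) = -8 (d(E) = 6*(-2) + 4 = -12 + 4 = -8)
144*(12 + d(8)) = 144*(12 - 8) = 144*4 = 576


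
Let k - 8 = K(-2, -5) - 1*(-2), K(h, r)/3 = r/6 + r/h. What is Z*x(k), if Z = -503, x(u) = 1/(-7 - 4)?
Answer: 503/11 ≈ 45.727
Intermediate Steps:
K(h, r) = r/2 + 3*r/h (K(h, r) = 3*(r/6 + r/h) = r/2 + 3*r/h)
k = 15 (k = 8 + ((½)*(-5)*(6 - 2)/(-2) - 1*(-2)) = 8 + ((½)*(-5)*(-½)*4 + 2) = 8 + (5 + 2) = 8 + 7 = 15)
x(u) = -1/11 (x(u) = 1/(-11) = -1/11)
Z*x(k) = -503*(-1/11) = 503/11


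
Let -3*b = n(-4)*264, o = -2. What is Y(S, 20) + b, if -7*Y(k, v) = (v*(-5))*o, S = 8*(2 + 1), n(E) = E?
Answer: 2264/7 ≈ 323.43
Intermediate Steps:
S = 24 (S = 8*3 = 24)
Y(k, v) = -10*v/7 (Y(k, v) = -v*(-5)*(-2)/7 = -(-5*v)*(-2)/7 = -10*v/7)
b = 352 (b = -(-4)*264/3 = -⅓*(-1056) = 352)
Y(S, 20) + b = -10/7*20 + 352 = -200/7 + 352 = 2264/7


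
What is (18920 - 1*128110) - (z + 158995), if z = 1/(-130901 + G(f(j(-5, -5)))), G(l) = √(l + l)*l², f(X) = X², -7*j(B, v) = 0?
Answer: -35105684684/130901 ≈ -2.6819e+5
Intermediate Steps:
j(B, v) = 0 (j(B, v) = -⅐*0 = 0)
G(l) = √2*l^(5/2) (G(l) = √(2*l)*l² = (√2*√l)*l² = √2*l^(5/2))
z = -1/130901 (z = 1/(-130901 + √2*(0²)^(5/2)) = 1/(-130901 + √2*0^(5/2)) = 1/(-130901 + √2*0) = 1/(-130901 + 0) = 1/(-130901) = -1/130901 ≈ -7.6394e-6)
(18920 - 1*128110) - (z + 158995) = (18920 - 1*128110) - (-1/130901 + 158995) = (18920 - 128110) - 1*20812604494/130901 = -109190 - 20812604494/130901 = -35105684684/130901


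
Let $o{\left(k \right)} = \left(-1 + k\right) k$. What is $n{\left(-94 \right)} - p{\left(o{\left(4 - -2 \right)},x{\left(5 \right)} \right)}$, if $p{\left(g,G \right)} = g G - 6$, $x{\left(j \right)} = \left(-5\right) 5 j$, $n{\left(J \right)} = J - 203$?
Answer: $3459$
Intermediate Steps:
$o{\left(k \right)} = k \left(-1 + k\right)$
$n{\left(J \right)} = -203 + J$
$x{\left(j \right)} = - 25 j$
$p{\left(g,G \right)} = -6 + G g$ ($p{\left(g,G \right)} = G g - 6 = -6 + G g$)
$n{\left(-94 \right)} - p{\left(o{\left(4 - -2 \right)},x{\left(5 \right)} \right)} = \left(-203 - 94\right) - \left(-6 + \left(-25\right) 5 \left(4 - -2\right) \left(-1 + \left(4 - -2\right)\right)\right) = -297 - \left(-6 - 125 \left(4 + 2\right) \left(-1 + \left(4 + 2\right)\right)\right) = -297 - \left(-6 - 125 \cdot 6 \left(-1 + 6\right)\right) = -297 - \left(-6 - 125 \cdot 6 \cdot 5\right) = -297 - \left(-6 - 3750\right) = -297 - -3756 = -297 + 3756 = 3459$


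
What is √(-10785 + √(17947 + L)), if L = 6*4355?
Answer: √(-10785 + √44077) ≈ 102.84*I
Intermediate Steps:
L = 26130
√(-10785 + √(17947 + L)) = √(-10785 + √(17947 + 26130)) = √(-10785 + √44077)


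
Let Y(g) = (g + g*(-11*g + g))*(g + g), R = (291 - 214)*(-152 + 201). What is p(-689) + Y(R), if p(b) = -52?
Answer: -1074184547334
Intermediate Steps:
R = 3773 (R = 77*49 = 3773)
Y(g) = 2*g*(g - 10*g**2) (Y(g) = (g + g*(-10*g))*(2*g) = (g - 10*g**2)*(2*g) = 2*g*(g - 10*g**2))
p(-689) + Y(R) = -52 + 3773**2*(2 - 20*3773) = -52 + 14235529*(2 - 75460) = -52 + 14235529*(-75458) = -52 - 1074184547282 = -1074184547334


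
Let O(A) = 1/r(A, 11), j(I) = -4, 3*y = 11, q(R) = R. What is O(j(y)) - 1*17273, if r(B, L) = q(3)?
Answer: -51818/3 ≈ -17273.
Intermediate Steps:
y = 11/3 (y = (⅓)*11 = 11/3 ≈ 3.6667)
r(B, L) = 3
O(A) = ⅓ (O(A) = 1/3 = ⅓)
O(j(y)) - 1*17273 = ⅓ - 1*17273 = ⅓ - 17273 = -51818/3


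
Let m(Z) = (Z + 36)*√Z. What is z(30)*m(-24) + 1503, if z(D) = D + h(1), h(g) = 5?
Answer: 1503 + 840*I*√6 ≈ 1503.0 + 2057.6*I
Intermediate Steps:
z(D) = 5 + D (z(D) = D + 5 = 5 + D)
m(Z) = √Z*(36 + Z) (m(Z) = (36 + Z)*√Z = √Z*(36 + Z))
z(30)*m(-24) + 1503 = (5 + 30)*(√(-24)*(36 - 24)) + 1503 = 35*((2*I*√6)*12) + 1503 = 35*(24*I*√6) + 1503 = 840*I*√6 + 1503 = 1503 + 840*I*√6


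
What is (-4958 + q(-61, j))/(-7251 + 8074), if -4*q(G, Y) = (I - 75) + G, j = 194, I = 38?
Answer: -9867/1646 ≈ -5.9945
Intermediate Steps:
q(G, Y) = 37/4 - G/4 (q(G, Y) = -((38 - 75) + G)/4 = -(-37 + G)/4 = 37/4 - G/4)
(-4958 + q(-61, j))/(-7251 + 8074) = (-4958 + (37/4 - ¼*(-61)))/(-7251 + 8074) = (-4958 + (37/4 + 61/4))/823 = (-4958 + 49/2)*(1/823) = -9867/2*1/823 = -9867/1646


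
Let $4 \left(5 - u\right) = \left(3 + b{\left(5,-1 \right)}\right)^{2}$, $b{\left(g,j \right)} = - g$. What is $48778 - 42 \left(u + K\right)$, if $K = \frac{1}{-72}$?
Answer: $\frac{583327}{12} \approx 48611.0$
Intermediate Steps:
$K = - \frac{1}{72} \approx -0.013889$
$u = 4$ ($u = 5 - \frac{\left(3 - 5\right)^{2}}{4} = 5 - \frac{\left(-2\right)^{2}}{4} = 5 - 1 = 4$)
$48778 - 42 \left(u + K\right) = 48778 - 42 \left(4 - \frac{1}{72}\right) = 48778 - \frac{2009}{12} = \frac{583327}{12}$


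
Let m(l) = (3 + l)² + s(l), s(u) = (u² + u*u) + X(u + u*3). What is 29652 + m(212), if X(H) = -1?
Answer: 165764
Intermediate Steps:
s(u) = -1 + 2*u² (s(u) = (u² + u*u) - 1 = (u² + u²) - 1 = 2*u² - 1 = -1 + 2*u²)
m(l) = -1 + (3 + l)² + 2*l² (m(l) = (3 + l)² + (-1 + 2*l²) = -1 + (3 + l)² + 2*l²)
29652 + m(212) = 29652 + (8 + 3*212² + 6*212) = 29652 + (8 + 3*44944 + 1272) = 29652 + (8 + 134832 + 1272) = 29652 + 136112 = 165764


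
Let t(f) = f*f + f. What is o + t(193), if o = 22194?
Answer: 59636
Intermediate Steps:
t(f) = f + f² (t(f) = f² + f = f + f²)
o + t(193) = 22194 + 193*(1 + 193) = 22194 + 193*194 = 22194 + 37442 = 59636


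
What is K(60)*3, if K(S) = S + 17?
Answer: 231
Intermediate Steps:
K(S) = 17 + S
K(60)*3 = (17 + 60)*3 = 77*3 = 231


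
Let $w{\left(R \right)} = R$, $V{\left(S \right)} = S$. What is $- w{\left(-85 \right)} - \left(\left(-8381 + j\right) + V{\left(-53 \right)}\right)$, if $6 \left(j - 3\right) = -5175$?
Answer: $\frac{18757}{2} \approx 9378.5$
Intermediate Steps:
$j = - \frac{1719}{2}$ ($j = 3 + \frac{1}{6} \left(-5175\right) = 3 - \frac{1725}{2} = - \frac{1719}{2} \approx -859.5$)
$- w{\left(-85 \right)} - \left(\left(-8381 + j\right) + V{\left(-53 \right)}\right) = \left(-1\right) \left(-85\right) - \left(\left(-8381 - \frac{1719}{2}\right) - 53\right) = 85 - \left(- \frac{18481}{2} - 53\right) = 85 - - \frac{18587}{2} = 85 + \frac{18587}{2} = \frac{18757}{2}$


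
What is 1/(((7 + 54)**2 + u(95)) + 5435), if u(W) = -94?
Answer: 1/9062 ≈ 0.00011035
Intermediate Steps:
1/(((7 + 54)**2 + u(95)) + 5435) = 1/(((7 + 54)**2 - 94) + 5435) = 1/((61**2 - 94) + 5435) = 1/((3721 - 94) + 5435) = 1/(3627 + 5435) = 1/9062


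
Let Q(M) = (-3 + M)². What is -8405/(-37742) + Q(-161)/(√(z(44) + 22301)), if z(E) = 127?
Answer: 8405/37742 + 13448*√623/1869 ≈ 179.82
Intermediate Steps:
-8405/(-37742) + Q(-161)/(√(z(44) + 22301)) = -8405/(-37742) + (-3 - 161)²/(√(127 + 22301)) = -8405*(-1/37742) + (-164)²/(√22428) = 8405/37742 + 26896/((6*√623)) = 8405/37742 + 26896*(√623/3738) = 8405/37742 + 13448*√623/1869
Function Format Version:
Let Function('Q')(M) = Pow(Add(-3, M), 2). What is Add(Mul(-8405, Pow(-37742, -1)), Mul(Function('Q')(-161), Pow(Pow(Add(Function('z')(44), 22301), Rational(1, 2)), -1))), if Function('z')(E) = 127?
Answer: Add(Rational(8405, 37742), Mul(Rational(13448, 1869), Pow(623, Rational(1, 2)))) ≈ 179.82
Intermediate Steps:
Add(Mul(-8405, Pow(-37742, -1)), Mul(Function('Q')(-161), Pow(Pow(Add(Function('z')(44), 22301), Rational(1, 2)), -1))) = Add(Mul(-8405, Pow(-37742, -1)), Mul(Pow(Add(-3, -161), 2), Pow(Pow(Add(127, 22301), Rational(1, 2)), -1))) = Add(Mul(-8405, Rational(-1, 37742)), Mul(Pow(-164, 2), Pow(Pow(22428, Rational(1, 2)), -1))) = Add(Rational(8405, 37742), Mul(26896, Pow(Mul(6, Pow(623, Rational(1, 2))), -1))) = Add(Rational(8405, 37742), Mul(26896, Mul(Rational(1, 3738), Pow(623, Rational(1, 2))))) = Add(Rational(8405, 37742), Mul(Rational(13448, 1869), Pow(623, Rational(1, 2))))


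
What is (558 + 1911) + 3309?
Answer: 5778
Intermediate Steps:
(558 + 1911) + 3309 = 2469 + 3309 = 5778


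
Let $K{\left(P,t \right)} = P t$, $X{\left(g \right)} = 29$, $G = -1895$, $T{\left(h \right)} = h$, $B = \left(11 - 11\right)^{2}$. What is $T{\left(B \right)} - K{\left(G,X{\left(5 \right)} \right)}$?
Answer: $54955$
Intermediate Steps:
$B = 0$ ($B = 0^{2} = 0$)
$T{\left(B \right)} - K{\left(G,X{\left(5 \right)} \right)} = 0 - \left(-1895\right) 29 = 0 - -54955 = 0 + 54955 = 54955$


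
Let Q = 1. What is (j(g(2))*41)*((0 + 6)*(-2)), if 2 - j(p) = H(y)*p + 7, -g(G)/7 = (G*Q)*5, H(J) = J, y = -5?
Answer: 174660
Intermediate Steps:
g(G) = -35*G (g(G) = -7*G*1*5 = -7*G*5 = -35*G)
j(p) = -5 + 5*p (j(p) = 2 - (-5*p + 7) = 2 - (7 - 5*p) = 2 + (-7 + 5*p) = -5 + 5*p)
(j(g(2))*41)*((0 + 6)*(-2)) = ((-5 + 5*(-35*2))*41)*((0 + 6)*(-2)) = ((-5 + 5*(-70))*41)*(6*(-2)) = ((-5 - 350)*41)*(-12) = -355*41*(-12) = -14555*(-12) = 174660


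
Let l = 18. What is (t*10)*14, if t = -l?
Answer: -2520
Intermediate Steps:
t = -18 (t = -1*18 = -18)
(t*10)*14 = -18*10*14 = -180*14 = -2520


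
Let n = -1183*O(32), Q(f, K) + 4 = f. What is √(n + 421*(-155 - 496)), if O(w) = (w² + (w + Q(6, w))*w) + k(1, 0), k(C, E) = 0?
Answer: 21*I*√6287 ≈ 1665.1*I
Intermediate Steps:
Q(f, K) = -4 + f
O(w) = w² + w*(2 + w) (O(w) = (w² + (w + (-4 + 6))*w) + 0 = (w² + (w + 2)*w) + 0 = (w² + (2 + w)*w) + 0 = (w² + w*(2 + w)) + 0 = w² + w*(2 + w))
n = -2498496 (n = -2366*32*(1 + 32) = -2366*32*33 = -1183*2112 = -2498496)
√(n + 421*(-155 - 496)) = √(-2498496 + 421*(-155 - 496)) = √(-2498496 + 421*(-651)) = √(-2498496 - 274071) = √(-2772567) = 21*I*√6287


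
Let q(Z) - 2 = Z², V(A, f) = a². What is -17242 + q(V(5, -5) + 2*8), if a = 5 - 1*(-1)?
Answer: -14536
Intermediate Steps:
a = 6 (a = 5 + 1 = 6)
V(A, f) = 36 (V(A, f) = 6² = 36)
q(Z) = 2 + Z²
-17242 + q(V(5, -5) + 2*8) = -17242 + (2 + (36 + 2*8)²) = -17242 + (2 + (36 + 16)²) = -17242 + (2 + 52²) = -17242 + (2 + 2704) = -17242 + 2706 = -14536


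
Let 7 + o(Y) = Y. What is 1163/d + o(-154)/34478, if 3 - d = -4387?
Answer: 9847781/37839605 ≈ 0.26025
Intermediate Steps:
d = 4390 (d = 3 - 1*(-4387) = 3 + 4387 = 4390)
o(Y) = -7 + Y
1163/d + o(-154)/34478 = 1163/4390 + (-7 - 154)/34478 = 1163*(1/4390) - 161*1/34478 = 1163/4390 - 161/34478 = 9847781/37839605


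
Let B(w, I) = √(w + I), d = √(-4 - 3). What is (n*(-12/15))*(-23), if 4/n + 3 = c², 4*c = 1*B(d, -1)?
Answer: -5152/215 - 736*I*√7/1505 ≈ -23.963 - 1.2939*I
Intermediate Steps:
d = I*√7 (d = √(-7) = I*√7 ≈ 2.6458*I)
B(w, I) = √(I + w)
c = √(-1 + I*√7)/4 (c = (1*√(-1 + I*√7))/4 = √(-1 + I*√7)/4 ≈ 0.23904 + 0.34589*I)
n = 4/(-49/16 + I*√7/16) (n = 4/(-3 + (√(-1 + I*√7)/4)²) = 4/(-3 + (-1/16 + I*√7/16)) = 4/(-49/16 + I*√7/16) ≈ -1.3023 - 0.070319*I)
(n*(-12/15))*(-23) = ((-56/43 - 8*I*√7/301)*(-12/15))*(-23) = ((-56/43 - 8*I*√7/301)*(-12*1/15))*(-23) = ((-56/43 - 8*I*√7/301)*(-⅘))*(-23) = (224/215 + 32*I*√7/1505)*(-23) = -5152/215 - 736*I*√7/1505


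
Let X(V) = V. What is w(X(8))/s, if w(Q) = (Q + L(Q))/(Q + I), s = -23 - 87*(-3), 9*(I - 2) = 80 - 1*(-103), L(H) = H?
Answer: 24/10829 ≈ 0.0022163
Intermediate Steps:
I = 67/3 (I = 2 + (80 - 1*(-103))/9 = 2 + (80 + 103)/9 = 2 + (1/9)*183 = 2 + 61/3 = 67/3 ≈ 22.333)
s = 238 (s = -23 + 261 = 238)
w(Q) = 2*Q/(67/3 + Q) (w(Q) = (Q + Q)/(Q + 67/3) = (2*Q)/(67/3 + Q) = 2*Q/(67/3 + Q))
w(X(8))/s = (6*8/(67 + 3*8))/238 = (6*8/(67 + 24))*(1/238) = (6*8/91)*(1/238) = (6*8*(1/91))*(1/238) = (48/91)*(1/238) = 24/10829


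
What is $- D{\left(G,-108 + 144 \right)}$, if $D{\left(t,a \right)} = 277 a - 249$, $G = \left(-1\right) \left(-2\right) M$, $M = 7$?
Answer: $-9723$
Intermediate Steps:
$G = 14$ ($G = \left(-1\right) \left(-2\right) 7 = 2 \cdot 7 = 14$)
$D{\left(t,a \right)} = -249 + 277 a$
$- D{\left(G,-108 + 144 \right)} = - (-249 + 277 \left(-108 + 144\right)) = - (-249 + 277 \cdot 36) = - (-249 + 9972) = \left(-1\right) 9723 = -9723$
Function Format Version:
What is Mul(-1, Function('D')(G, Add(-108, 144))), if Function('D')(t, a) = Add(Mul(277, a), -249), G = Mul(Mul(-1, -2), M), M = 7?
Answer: -9723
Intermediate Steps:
G = 14 (G = Mul(Mul(-1, -2), 7) = Mul(2, 7) = 14)
Function('D')(t, a) = Add(-249, Mul(277, a))
Mul(-1, Function('D')(G, Add(-108, 144))) = Mul(-1, Add(-249, Mul(277, Add(-108, 144)))) = Mul(-1, Add(-249, Mul(277, 36))) = Mul(-1, Add(-249, 9972)) = Mul(-1, 9723) = -9723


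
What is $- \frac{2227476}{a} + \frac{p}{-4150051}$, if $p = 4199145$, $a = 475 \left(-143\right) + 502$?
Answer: $\frac{8961020047941}{279808888573} \approx 32.026$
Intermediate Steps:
$a = -67423$ ($a = -67925 + 502 = -67423$)
$- \frac{2227476}{a} + \frac{p}{-4150051} = - \frac{2227476}{-67423} + \frac{4199145}{-4150051} = \left(-2227476\right) \left(- \frac{1}{67423}\right) + 4199145 \left(- \frac{1}{4150051}\right) = \frac{2227476}{67423} - \frac{4199145}{4150051} = \frac{8961020047941}{279808888573}$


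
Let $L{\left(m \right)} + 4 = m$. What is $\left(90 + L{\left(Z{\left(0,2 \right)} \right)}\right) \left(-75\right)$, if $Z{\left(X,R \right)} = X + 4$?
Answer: $-6750$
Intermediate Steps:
$Z{\left(X,R \right)} = 4 + X$
$L{\left(m \right)} = -4 + m$
$\left(90 + L{\left(Z{\left(0,2 \right)} \right)}\right) \left(-75\right) = \left(90 + \left(-4 + \left(4 + 0\right)\right)\right) \left(-75\right) = \left(90 + \left(-4 + 4\right)\right) \left(-75\right) = \left(90 + 0\right) \left(-75\right) = 90 \left(-75\right) = -6750$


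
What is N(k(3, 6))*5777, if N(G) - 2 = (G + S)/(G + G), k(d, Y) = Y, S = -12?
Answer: 17331/2 ≈ 8665.5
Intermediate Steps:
N(G) = 2 + (-12 + G)/(2*G) (N(G) = 2 + (G - 12)/(G + G) = 2 + (-12 + G)/((2*G)) = 2 + (-12 + G)*(1/(2*G)) = 2 + (-12 + G)/(2*G))
N(k(3, 6))*5777 = (5/2 - 6/6)*5777 = (5/2 - 6*1/6)*5777 = (5/2 - 1)*5777 = (3/2)*5777 = 17331/2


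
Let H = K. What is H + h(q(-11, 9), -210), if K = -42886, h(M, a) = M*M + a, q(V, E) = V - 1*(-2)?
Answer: -43015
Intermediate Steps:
q(V, E) = 2 + V (q(V, E) = V + 2 = 2 + V)
h(M, a) = a + M**2 (h(M, a) = M**2 + a = a + M**2)
H = -42886
H + h(q(-11, 9), -210) = -42886 + (-210 + (2 - 11)**2) = -42886 + (-210 + (-9)**2) = -42886 + (-210 + 81) = -42886 - 129 = -43015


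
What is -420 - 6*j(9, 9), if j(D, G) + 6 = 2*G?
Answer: -492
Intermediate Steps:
j(D, G) = -6 + 2*G
-420 - 6*j(9, 9) = -420 - 6*(-6 + 2*9) = -420 - 6*(-6 + 18) = -420 - 6*12 = -420 - 1*72 = -420 - 72 = -492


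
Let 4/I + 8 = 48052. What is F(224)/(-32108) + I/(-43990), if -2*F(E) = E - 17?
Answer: 2377636109/737595990440 ≈ 0.0032235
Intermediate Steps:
I = 1/12011 (I = 4/(-8 + 48052) = 4/48044 = 4*(1/48044) = 1/12011 ≈ 8.3257e-5)
F(E) = 17/2 - E/2 (F(E) = -(E - 17)/2 = -(-17 + E)/2 = 17/2 - E/2)
F(224)/(-32108) + I/(-43990) = (17/2 - ½*224)/(-32108) + (1/12011)/(-43990) = (17/2 - 112)*(-1/32108) + (1/12011)*(-1/43990) = -207/2*(-1/32108) - 1/528363890 = 9/2792 - 1/528363890 = 2377636109/737595990440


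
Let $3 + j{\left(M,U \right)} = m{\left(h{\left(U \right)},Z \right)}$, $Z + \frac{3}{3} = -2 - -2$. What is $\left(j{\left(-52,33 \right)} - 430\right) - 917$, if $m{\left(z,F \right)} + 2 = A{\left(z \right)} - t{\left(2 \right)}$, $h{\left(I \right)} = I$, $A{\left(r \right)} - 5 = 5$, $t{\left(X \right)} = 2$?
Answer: $-1344$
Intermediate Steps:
$A{\left(r \right)} = 10$ ($A{\left(r \right)} = 5 + 5 = 10$)
$Z = -1$ ($Z = -1 - 0 = -1 + \left(-2 + 2\right) = -1 + 0 = -1$)
$m{\left(z,F \right)} = 6$ ($m{\left(z,F \right)} = -2 + \left(10 - 2\right) = -2 + 8 = 6$)
$j{\left(M,U \right)} = 3$ ($j{\left(M,U \right)} = -3 + 6 = 3$)
$\left(j{\left(-52,33 \right)} - 430\right) - 917 = \left(3 - 430\right) - 917 = -427 - 917 = -1344$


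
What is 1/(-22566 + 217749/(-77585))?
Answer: -77585/1751000859 ≈ -4.4309e-5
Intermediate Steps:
1/(-22566 + 217749/(-77585)) = 1/(-22566 + 217749*(-1/77585)) = 1/(-22566 - 217749/77585) = 1/(-1751000859/77585) = -77585/1751000859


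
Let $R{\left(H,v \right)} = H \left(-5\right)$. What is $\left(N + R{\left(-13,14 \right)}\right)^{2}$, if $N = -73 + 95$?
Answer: $7569$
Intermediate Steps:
$N = 22$
$R{\left(H,v \right)} = - 5 H$
$\left(N + R{\left(-13,14 \right)}\right)^{2} = \left(22 - -65\right)^{2} = \left(22 + 65\right)^{2} = 87^{2} = 7569$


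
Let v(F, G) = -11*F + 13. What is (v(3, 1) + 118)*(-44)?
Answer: -4312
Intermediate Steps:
v(F, G) = 13 - 11*F
(v(3, 1) + 118)*(-44) = ((13 - 11*3) + 118)*(-44) = ((13 - 33) + 118)*(-44) = (-20 + 118)*(-44) = 98*(-44) = -4312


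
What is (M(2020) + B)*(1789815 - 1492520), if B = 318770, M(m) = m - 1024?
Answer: 95064832970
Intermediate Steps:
M(m) = -1024 + m
(M(2020) + B)*(1789815 - 1492520) = ((-1024 + 2020) + 318770)*(1789815 - 1492520) = (996 + 318770)*297295 = 319766*297295 = 95064832970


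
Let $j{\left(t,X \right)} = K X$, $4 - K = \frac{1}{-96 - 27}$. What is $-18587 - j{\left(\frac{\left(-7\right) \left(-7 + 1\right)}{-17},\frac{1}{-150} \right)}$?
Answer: $- \frac{342929657}{18450} \approx -18587.0$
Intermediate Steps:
$K = \frac{493}{123}$ ($K = 4 - \frac{1}{-96 - 27} = 4 - \frac{1}{-123} = 4 - - \frac{1}{123} = 4 + \frac{1}{123} = \frac{493}{123} \approx 4.0081$)
$j{\left(t,X \right)} = \frac{493 X}{123}$
$-18587 - j{\left(\frac{\left(-7\right) \left(-7 + 1\right)}{-17},\frac{1}{-150} \right)} = -18587 - \frac{493}{123 \left(-150\right)} = -18587 - \frac{493}{123} \left(- \frac{1}{150}\right) = -18587 - - \frac{493}{18450} = -18587 + \frac{493}{18450} = - \frac{342929657}{18450}$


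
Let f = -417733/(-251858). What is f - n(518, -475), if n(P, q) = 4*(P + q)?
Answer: -42901843/251858 ≈ -170.34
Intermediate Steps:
f = 417733/251858 (f = -417733*(-1/251858) = 417733/251858 ≈ 1.6586)
n(P, q) = 4*P + 4*q
f - n(518, -475) = 417733/251858 - (4*518 + 4*(-475)) = 417733/251858 - (2072 - 1900) = 417733/251858 - 1*172 = 417733/251858 - 172 = -42901843/251858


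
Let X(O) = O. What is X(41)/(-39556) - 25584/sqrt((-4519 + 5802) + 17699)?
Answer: -41/39556 - 12792*sqrt(18982)/9491 ≈ -185.69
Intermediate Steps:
X(41)/(-39556) - 25584/sqrt((-4519 + 5802) + 17699) = 41/(-39556) - 25584/sqrt((-4519 + 5802) + 17699) = 41*(-1/39556) - 25584/sqrt(1283 + 17699) = -41/39556 - 25584*sqrt(18982)/18982 = -41/39556 - 12792*sqrt(18982)/9491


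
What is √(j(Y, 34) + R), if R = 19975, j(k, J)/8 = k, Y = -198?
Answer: √18391 ≈ 135.61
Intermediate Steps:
j(k, J) = 8*k
√(j(Y, 34) + R) = √(8*(-198) + 19975) = √(-1584 + 19975) = √18391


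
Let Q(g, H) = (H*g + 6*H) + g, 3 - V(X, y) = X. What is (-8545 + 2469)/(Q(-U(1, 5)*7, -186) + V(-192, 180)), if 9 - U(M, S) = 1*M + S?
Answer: -1519/741 ≈ -2.0499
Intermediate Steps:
U(M, S) = 9 - M - S (U(M, S) = 9 - (1*M + S) = 9 - (M + S) = 9 + (-M - S) = 9 - M - S)
V(X, y) = 3 - X
Q(g, H) = g + 6*H + H*g (Q(g, H) = (6*H + H*g) + g = g + 6*H + H*g)
(-8545 + 2469)/(Q(-U(1, 5)*7, -186) + V(-192, 180)) = (-8545 + 2469)/((-(9 - 1*1 - 1*5)*7 + 6*(-186) - 186*(-(9 - 1*1 - 1*5))*7) + (3 - 1*(-192))) = -6076/((-(9 - 1 - 5)*7 - 1116 - 186*(-(9 - 1 - 5))*7) + (3 + 192)) = -6076/((-1*3*7 - 1116 - 186*(-1*3)*7) + 195) = -6076/((-3*7 - 1116 - (-558)*7) + 195) = -6076/((-21 - 1116 - 186*(-21)) + 195) = -6076/((-21 - 1116 + 3906) + 195) = -6076/(2769 + 195) = -6076/2964 = -6076*1/2964 = -1519/741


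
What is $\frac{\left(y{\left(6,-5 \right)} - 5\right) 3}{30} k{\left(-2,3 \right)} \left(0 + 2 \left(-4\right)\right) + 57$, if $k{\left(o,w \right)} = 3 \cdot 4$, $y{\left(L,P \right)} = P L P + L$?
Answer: $- \frac{6963}{5} \approx -1392.6$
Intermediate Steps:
$y{\left(L,P \right)} = L + L P^{2}$ ($y{\left(L,P \right)} = L P P + L = L P^{2} + L = L + L P^{2}$)
$k{\left(o,w \right)} = 12$
$\frac{\left(y{\left(6,-5 \right)} - 5\right) 3}{30} k{\left(-2,3 \right)} \left(0 + 2 \left(-4\right)\right) + 57 = \frac{\left(6 \left(1 + \left(-5\right)^{2}\right) - 5\right) 3}{30} \cdot 12 \left(0 + 2 \left(-4\right)\right) + 57 = \left(6 \left(1 + 25\right) - 5\right) 3 \cdot \frac{1}{30} \cdot 12 \left(0 - 8\right) + 57 = \left(6 \cdot 26 - 5\right) 3 \cdot \frac{1}{30} \cdot 12 \left(-8\right) + 57 = \left(156 - 5\right) 3 \cdot \frac{1}{30} \left(-96\right) + 57 = 151 \cdot 3 \cdot \frac{1}{30} \left(-96\right) + 57 = 453 \cdot \frac{1}{30} \left(-96\right) + 57 = \frac{151}{10} \left(-96\right) + 57 = - \frac{7248}{5} + 57 = - \frac{6963}{5}$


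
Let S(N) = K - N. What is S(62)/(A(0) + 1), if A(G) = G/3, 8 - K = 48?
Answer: -102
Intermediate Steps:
K = -40 (K = 8 - 1*48 = 8 - 48 = -40)
A(G) = G/3 (A(G) = G*(⅓) = G/3)
S(N) = -40 - N
S(62)/(A(0) + 1) = (-40 - 1*62)/((⅓)*0 + 1) = (-40 - 62)/(0 + 1) = -102/1 = -102*1 = -102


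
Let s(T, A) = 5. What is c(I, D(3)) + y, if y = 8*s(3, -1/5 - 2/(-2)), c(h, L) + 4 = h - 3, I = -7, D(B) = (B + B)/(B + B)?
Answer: 26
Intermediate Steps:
D(B) = 1 (D(B) = (2*B)/((2*B)) = (2*B)*(1/(2*B)) = 1)
c(h, L) = -7 + h (c(h, L) = -4 + (h - 3) = -4 + (-3 + h) = -7 + h)
y = 40 (y = 8*5 = 40)
c(I, D(3)) + y = (-7 - 7) + 40 = -14 + 40 = 26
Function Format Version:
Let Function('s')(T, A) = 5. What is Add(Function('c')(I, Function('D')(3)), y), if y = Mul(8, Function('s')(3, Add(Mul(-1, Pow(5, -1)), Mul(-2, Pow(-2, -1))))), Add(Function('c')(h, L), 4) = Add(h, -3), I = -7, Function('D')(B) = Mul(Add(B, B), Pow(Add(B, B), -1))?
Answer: 26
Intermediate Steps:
Function('D')(B) = 1 (Function('D')(B) = Mul(Mul(2, B), Pow(Mul(2, B), -1)) = Mul(Mul(2, B), Mul(Rational(1, 2), Pow(B, -1))) = 1)
Function('c')(h, L) = Add(-7, h) (Function('c')(h, L) = Add(-4, Add(h, -3)) = Add(-4, Add(-3, h)) = Add(-7, h))
y = 40 (y = Mul(8, 5) = 40)
Add(Function('c')(I, Function('D')(3)), y) = Add(Add(-7, -7), 40) = Add(-14, 40) = 26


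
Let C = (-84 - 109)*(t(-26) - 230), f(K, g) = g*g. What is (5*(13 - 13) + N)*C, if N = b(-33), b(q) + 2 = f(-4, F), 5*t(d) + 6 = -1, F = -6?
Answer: 7592234/5 ≈ 1.5184e+6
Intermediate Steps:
t(d) = -7/5 (t(d) = -6/5 + (⅕)*(-1) = -6/5 - ⅕ = -7/5)
f(K, g) = g²
b(q) = 34 (b(q) = -2 + (-6)² = -2 + 36 = 34)
N = 34
C = 223301/5 (C = (-84 - 109)*(-7/5 - 230) = -193*(-1157/5) = 223301/5 ≈ 44660.)
(5*(13 - 13) + N)*C = (5*(13 - 13) + 34)*(223301/5) = (5*0 + 34)*(223301/5) = (0 + 34)*(223301/5) = 34*(223301/5) = 7592234/5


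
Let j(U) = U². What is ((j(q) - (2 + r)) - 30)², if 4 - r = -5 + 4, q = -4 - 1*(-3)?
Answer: 1296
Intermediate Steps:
q = -1 (q = -4 + 3 = -1)
r = 5 (r = 4 - (-5 + 4) = 4 - 1*(-1) = 4 + 1 = 5)
((j(q) - (2 + r)) - 30)² = (((-1)² - (2 + 5)) - 30)² = ((1 - 1*7) - 30)² = ((1 - 7) - 30)² = (-6 - 30)² = (-36)² = 1296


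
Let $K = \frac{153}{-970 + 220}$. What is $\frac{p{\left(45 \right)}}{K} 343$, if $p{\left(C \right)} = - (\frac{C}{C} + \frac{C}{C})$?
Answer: $\frac{171500}{51} \approx 3362.7$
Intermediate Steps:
$K = - \frac{51}{250}$ ($K = \frac{153}{-750} = 153 \left(- \frac{1}{750}\right) = - \frac{51}{250} \approx -0.204$)
$p{\left(C \right)} = -2$ ($p{\left(C \right)} = - (1 + 1) = \left(-1\right) 2 = -2$)
$\frac{p{\left(45 \right)}}{K} 343 = - \frac{2}{- \frac{51}{250}} \cdot 343 = \left(-2\right) \left(- \frac{250}{51}\right) 343 = \frac{500}{51} \cdot 343 = \frac{171500}{51}$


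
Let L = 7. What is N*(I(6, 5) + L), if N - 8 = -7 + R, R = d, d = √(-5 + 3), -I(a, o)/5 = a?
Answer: -23 - 23*I*√2 ≈ -23.0 - 32.527*I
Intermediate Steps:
I(a, o) = -5*a
d = I*√2 (d = √(-2) = I*√2 ≈ 1.4142*I)
R = I*√2 ≈ 1.4142*I
N = 1 + I*√2 (N = 8 + (-7 + I*√2) = 1 + I*√2 ≈ 1.0 + 1.4142*I)
N*(I(6, 5) + L) = (1 + I*√2)*(-5*6 + 7) = (1 + I*√2)*(-30 + 7) = (1 + I*√2)*(-23) = -23 - 23*I*√2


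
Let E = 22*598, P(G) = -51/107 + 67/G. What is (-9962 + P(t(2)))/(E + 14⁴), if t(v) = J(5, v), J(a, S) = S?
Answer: -2124801/11036408 ≈ -0.19253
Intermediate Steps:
t(v) = v
P(G) = -51/107 + 67/G (P(G) = -51*1/107 + 67/G = -51/107 + 67/G)
E = 13156
(-9962 + P(t(2)))/(E + 14⁴) = (-9962 + (-51/107 + 67/2))/(13156 + 14⁴) = (-9962 + (-51/107 + 67*(½)))/(13156 + 38416) = (-9962 + (-51/107 + 67/2))/51572 = (-9962 + 7067/214)*(1/51572) = -2124801/214*1/51572 = -2124801/11036408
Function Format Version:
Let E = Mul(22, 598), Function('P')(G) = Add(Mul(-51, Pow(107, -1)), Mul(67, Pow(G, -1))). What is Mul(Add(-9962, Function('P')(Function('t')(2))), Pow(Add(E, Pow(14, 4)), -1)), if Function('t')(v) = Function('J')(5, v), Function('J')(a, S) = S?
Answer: Rational(-2124801, 11036408) ≈ -0.19253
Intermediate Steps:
Function('t')(v) = v
Function('P')(G) = Add(Rational(-51, 107), Mul(67, Pow(G, -1))) (Function('P')(G) = Add(Mul(-51, Rational(1, 107)), Mul(67, Pow(G, -1))) = Add(Rational(-51, 107), Mul(67, Pow(G, -1))))
E = 13156
Mul(Add(-9962, Function('P')(Function('t')(2))), Pow(Add(E, Pow(14, 4)), -1)) = Mul(Add(-9962, Add(Rational(-51, 107), Mul(67, Pow(2, -1)))), Pow(Add(13156, Pow(14, 4)), -1)) = Mul(Add(-9962, Add(Rational(-51, 107), Mul(67, Rational(1, 2)))), Pow(Add(13156, 38416), -1)) = Mul(Add(-9962, Add(Rational(-51, 107), Rational(67, 2))), Pow(51572, -1)) = Mul(Add(-9962, Rational(7067, 214)), Rational(1, 51572)) = Mul(Rational(-2124801, 214), Rational(1, 51572)) = Rational(-2124801, 11036408)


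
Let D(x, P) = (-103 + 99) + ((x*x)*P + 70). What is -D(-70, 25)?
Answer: -122566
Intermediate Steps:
D(x, P) = 66 + P*x² (D(x, P) = -4 + (x²*P + 70) = -4 + (P*x² + 70) = -4 + (70 + P*x²) = 66 + P*x²)
-D(-70, 25) = -(66 + 25*(-70)²) = -(66 + 25*4900) = -(66 + 122500) = -1*122566 = -122566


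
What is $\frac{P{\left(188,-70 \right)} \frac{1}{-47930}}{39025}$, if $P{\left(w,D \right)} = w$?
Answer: $- \frac{94}{935234125} \approx -1.0051 \cdot 10^{-7}$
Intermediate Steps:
$\frac{P{\left(188,-70 \right)} \frac{1}{-47930}}{39025} = \frac{188 \frac{1}{-47930}}{39025} = 188 \left(- \frac{1}{47930}\right) \frac{1}{39025} = \left(- \frac{94}{23965}\right) \frac{1}{39025} = - \frac{94}{935234125}$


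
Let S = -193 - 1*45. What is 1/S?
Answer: -1/238 ≈ -0.0042017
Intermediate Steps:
S = -238 (S = -193 - 45 = -238)
1/S = 1/(-238) = -1/238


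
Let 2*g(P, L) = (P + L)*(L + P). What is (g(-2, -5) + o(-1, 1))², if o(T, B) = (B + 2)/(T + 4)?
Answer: 2601/4 ≈ 650.25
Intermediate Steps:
g(P, L) = (L + P)²/2 (g(P, L) = ((P + L)*(L + P))/2 = ((L + P)*(L + P))/2 = (L + P)²/2)
o(T, B) = (2 + B)/(4 + T)
(g(-2, -5) + o(-1, 1))² = ((-5 - 2)²/2 + (2 + 1)/(4 - 1))² = ((½)*(-7)² + 3/3)² = ((½)*49 + (⅓)*3)² = (49/2 + 1)² = (51/2)² = 2601/4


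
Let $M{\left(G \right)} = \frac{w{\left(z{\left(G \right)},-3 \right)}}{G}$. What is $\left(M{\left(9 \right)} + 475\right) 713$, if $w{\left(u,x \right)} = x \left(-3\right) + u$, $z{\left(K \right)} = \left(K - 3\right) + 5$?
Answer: $\frac{3062335}{9} \approx 3.4026 \cdot 10^{5}$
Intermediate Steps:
$z{\left(K \right)} = 2 + K$ ($z{\left(K \right)} = \left(-3 + K\right) + 5 = 2 + K$)
$w{\left(u,x \right)} = u - 3 x$ ($w{\left(u,x \right)} = - 3 x + u = u - 3 x$)
$M{\left(G \right)} = \frac{11 + G}{G}$ ($M{\left(G \right)} = \frac{\left(2 + G\right) - -9}{G} = \frac{\left(2 + G\right) + 9}{G} = \frac{11 + G}{G}$)
$\left(M{\left(9 \right)} + 475\right) 713 = \left(\frac{11 + 9}{9} + 475\right) 713 = \left(\frac{1}{9} \cdot 20 + 475\right) 713 = \left(\frac{20}{9} + 475\right) 713 = \frac{4295}{9} \cdot 713 = \frac{3062335}{9}$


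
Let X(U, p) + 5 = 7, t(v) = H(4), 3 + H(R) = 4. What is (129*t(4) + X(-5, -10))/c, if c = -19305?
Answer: -131/19305 ≈ -0.0067858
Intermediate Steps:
H(R) = 1 (H(R) = -3 + 4 = 1)
t(v) = 1
X(U, p) = 2 (X(U, p) = -5 + 7 = 2)
(129*t(4) + X(-5, -10))/c = (129*1 + 2)/(-19305) = (129 + 2)*(-1/19305) = 131*(-1/19305) = -131/19305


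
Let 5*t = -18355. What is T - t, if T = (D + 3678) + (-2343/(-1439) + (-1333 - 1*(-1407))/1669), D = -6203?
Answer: 2756354839/2401691 ≈ 1147.7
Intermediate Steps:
t = -3671 (t = (⅕)*(-18355) = -3671)
T = -6060252822/2401691 (T = (-6203 + 3678) + (-2343/(-1439) + (-1333 - 1*(-1407))/1669) = -2525 + (-2343*(-1/1439) + (-1333 + 1407)*(1/1669)) = -2525 + (2343/1439 + 74*(1/1669)) = -2525 + (2343/1439 + 74/1669) = -2525 + 4016953/2401691 = -6060252822/2401691 ≈ -2523.3)
T - t = -6060252822/2401691 - 1*(-3671) = -6060252822/2401691 + 3671 = 2756354839/2401691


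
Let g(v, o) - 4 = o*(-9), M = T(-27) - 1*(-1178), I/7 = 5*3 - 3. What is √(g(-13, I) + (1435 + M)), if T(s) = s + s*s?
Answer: √2563 ≈ 50.626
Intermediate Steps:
I = 84 (I = 7*(5*3 - 3) = 7*(15 - 3) = 7*12 = 84)
T(s) = s + s²
M = 1880 (M = -27*(1 - 27) - 1*(-1178) = -27*(-26) + 1178 = 702 + 1178 = 1880)
g(v, o) = 4 - 9*o (g(v, o) = 4 + o*(-9) = 4 - 9*o)
√(g(-13, I) + (1435 + M)) = √((4 - 9*84) + (1435 + 1880)) = √((4 - 756) + 3315) = √(-752 + 3315) = √2563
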